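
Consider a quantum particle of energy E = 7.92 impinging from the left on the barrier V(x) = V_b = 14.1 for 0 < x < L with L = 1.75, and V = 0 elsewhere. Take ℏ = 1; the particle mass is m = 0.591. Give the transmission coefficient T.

E < V_b: inside the barrier ψ ∝ e^{±κx} with κ = √(2m(V_b − E))/ℏ = 2.703.
κL = 4.730, sinh(κL) = 56.63.
Matching ψ, ψ′ at both faces gives T = [1 + V_b² sinh²(κL) / (4E(V_b − E))]⁻¹ = 1/3258 = 0.000307.

T = 0.000307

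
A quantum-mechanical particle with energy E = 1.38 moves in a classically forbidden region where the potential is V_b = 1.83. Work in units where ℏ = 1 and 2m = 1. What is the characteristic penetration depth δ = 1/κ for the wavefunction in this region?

Since E < V_b the TISE in this region is ψ'' = κ²ψ with κ = √(2m(V_b − E))/ℏ.
κ = √(2 × 0.5 × 0.45) = 0.6708. The penetration depth is δ = 1/κ = 1.49.

δ = 1.49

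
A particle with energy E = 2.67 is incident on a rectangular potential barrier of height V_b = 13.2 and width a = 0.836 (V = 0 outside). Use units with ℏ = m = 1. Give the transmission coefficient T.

T = 0.00120

E < V_b: inside the barrier ψ ∝ e^{±κx} with κ = √(2m(V_b − E))/ℏ = 4.589.
κa = 3.837, sinh(κa) = 23.17.
Matching ψ, ψ′ at both faces gives T = [1 + V_b² sinh²(κa) / (4E(V_b − E))]⁻¹ = 1/832.8 = 0.00120.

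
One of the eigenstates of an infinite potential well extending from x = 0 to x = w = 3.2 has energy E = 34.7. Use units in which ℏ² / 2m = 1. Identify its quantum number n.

n = 6

For an infinite well E_n = n²π²ℏ²/(2mw²), so n = (w/πℏ)√(2mE).
n = (3.2/π) × √(2 × 0.5 × 34.7) = 6.000 → n = 6.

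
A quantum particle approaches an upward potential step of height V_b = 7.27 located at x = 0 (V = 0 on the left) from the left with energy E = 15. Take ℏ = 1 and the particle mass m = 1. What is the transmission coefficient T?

The wavenumbers are k₁ = √(2mE)/ℏ = 5.477 on the left and k₂ = √(2m(E − V_b))/ℏ = 3.932 on the right.
Matching ψ and ψ′ at x = 0 gives r = (k₁ − k₂)/(k₁ + k₂), so R = r² = 0.02697 and T = 1 − R = 0.9730.

T = 0.973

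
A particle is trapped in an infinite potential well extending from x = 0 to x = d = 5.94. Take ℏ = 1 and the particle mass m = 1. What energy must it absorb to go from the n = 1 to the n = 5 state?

E_n = n²π²ℏ²/(2md²), so ΔE = (5² − 1²) π²ℏ²/(2md²).
ΔE = 24 × π² / (2 × 1 × 5.94²) = 3.357.

ΔE = 3.36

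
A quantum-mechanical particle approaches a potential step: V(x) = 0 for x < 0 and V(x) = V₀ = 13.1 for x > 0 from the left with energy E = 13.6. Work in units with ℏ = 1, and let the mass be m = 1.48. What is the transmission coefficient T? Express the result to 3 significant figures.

T = 0.540

On each side the TISE gives plane waves with k = √(2m(E − V))/ℏ: k₁ = √(2·1.48·13.6) = 6.345, k₂ = √(2·1.48·0.5) = 1.217.
Matching ψ and ψ′ at x = 0 gives r = (k₁ − k₂)/(k₁ + k₂), so R = r² = 0.4600 and T = 1 − R = 0.5400.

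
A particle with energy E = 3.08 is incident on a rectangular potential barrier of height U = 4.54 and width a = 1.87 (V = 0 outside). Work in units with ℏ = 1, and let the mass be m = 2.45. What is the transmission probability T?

Since E < U the interior solution is evanescent with decay constant κ = √(2m(U − E))/ℏ = 2.675.
κa = 5.002, sinh(κa) = 74.33.
The exact tunnelling result is T⁻¹ = 1 + U² sinh²(κa) / [4E(U − E)] = 6332, so T = 0.000158.

T = 0.000158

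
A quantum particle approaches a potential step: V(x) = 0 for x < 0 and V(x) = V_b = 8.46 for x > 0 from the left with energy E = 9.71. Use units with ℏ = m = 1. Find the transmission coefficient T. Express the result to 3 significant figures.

T = 0.777

The wavenumbers are k₁ = √(2mE)/ℏ = 4.407 on the left and k₂ = √(2m(E − V_b))/ℏ = 1.581 on the right.
Continuity of ψ and ψ′ at the step yields the reflection amplitude r = (k₁ − k₂)/(k₁ + k₂) = 0.4719; thus R = |r|² = 0.2227, T = 0.7773.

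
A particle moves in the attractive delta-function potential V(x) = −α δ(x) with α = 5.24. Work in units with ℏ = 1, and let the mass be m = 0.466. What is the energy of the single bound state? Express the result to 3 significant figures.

For x ≠ 0 the bound state is ψ ∝ e^{−κ|x|}; integrating the TISE across the delta gives the cusp condition 2κ = 2mα/ℏ², so κ = 2.442.
Then E = −ℏ²κ²/(2m) = −mα²/(2ℏ²) = -6.398.

E = -6.40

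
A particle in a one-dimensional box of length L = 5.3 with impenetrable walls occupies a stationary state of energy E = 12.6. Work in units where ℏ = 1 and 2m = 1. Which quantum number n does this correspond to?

For an infinite well E_n = n²π²ℏ²/(2mL²), so n = (L/πℏ)√(2mE).
n = (5.3/π) × √(2 × 0.5 × 12.6) = 5.988 → n = 6.

n = 6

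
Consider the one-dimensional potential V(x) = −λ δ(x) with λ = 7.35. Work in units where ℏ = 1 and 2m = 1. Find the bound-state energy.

For x ≠ 0 the bound state is ψ ∝ e^{−κ|x|}; integrating the TISE across the delta gives the cusp condition 2κ = 2mλ/ℏ², so κ = 3.675.
Then E = −ℏ²κ²/(2m) = −mλ²/(2ℏ²) = -13.51.

E = -13.5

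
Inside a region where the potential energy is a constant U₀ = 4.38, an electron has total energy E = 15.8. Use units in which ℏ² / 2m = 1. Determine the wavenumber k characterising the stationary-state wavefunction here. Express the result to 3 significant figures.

k = 3.38

With E > U₀ the solution is oscillatory, ψ ∝ e^{±ikx} with k = √(2m(E − U₀))/ℏ.
k = √(2 × 0.5 × 11.42) = 3.379.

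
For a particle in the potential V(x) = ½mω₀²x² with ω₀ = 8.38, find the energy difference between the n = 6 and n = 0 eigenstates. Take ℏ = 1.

E_n = ℏω₀(n + ½), so ΔE = (6 − 0) ℏω₀ = 6 × 8.38 = 50.28.

ΔE = 50.3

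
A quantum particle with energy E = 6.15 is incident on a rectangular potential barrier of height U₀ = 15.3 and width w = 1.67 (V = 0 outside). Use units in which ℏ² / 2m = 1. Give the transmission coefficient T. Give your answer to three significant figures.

E < U₀: inside the barrier ψ ∝ e^{±κx} with κ = √(2m(U₀ − E))/ℏ = 3.025.
κw = 5.052, sinh(κw) = 78.13.
Matching ψ, ψ′ at both faces gives T = [1 + U₀² sinh²(κw) / (4E(U₀ − E))]⁻¹ = 1/6350 = 0.000157.

T = 0.000157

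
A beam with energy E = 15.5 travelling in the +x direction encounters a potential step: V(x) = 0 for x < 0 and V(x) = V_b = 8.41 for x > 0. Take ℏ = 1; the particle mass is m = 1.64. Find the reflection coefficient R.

R = 0.0373

On each side the TISE gives plane waves with k = √(2m(E − V))/ℏ: k₁ = √(2·1.64·15.5) = 7.130, k₂ = √(2·1.64·7.09) = 4.822.
Continuity of ψ and ψ′ at the step yields the reflection amplitude r = (k₁ − k₂)/(k₁ + k₂) = 0.1931; thus R = |r|² = 0.03728, T = 0.9627.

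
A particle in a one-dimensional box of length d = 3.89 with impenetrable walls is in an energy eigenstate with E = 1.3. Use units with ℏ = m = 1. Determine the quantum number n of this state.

n = 2

From E_n = n²π²ℏ²/(2md²) invert to n = √(2md²E)/(πℏ).
n = (3.89/π) × √(2 × 1 × 1.3) = 1.997 → n = 2.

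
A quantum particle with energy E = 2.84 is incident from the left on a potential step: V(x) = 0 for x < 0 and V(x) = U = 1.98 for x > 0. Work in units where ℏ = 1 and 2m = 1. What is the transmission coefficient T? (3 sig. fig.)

T = 0.916

On each side the TISE gives plane waves with k = √(2m(E − V))/ℏ: k₁ = √(2·½·2.84) = 1.685, k₂ = √(2·½·0.86) = 0.9274.
Matching ψ and ψ′ at x = 0 gives r = (k₁ − k₂)/(k₁ + k₂), so R = r² = 0.08415 and T = 1 − R = 0.9159.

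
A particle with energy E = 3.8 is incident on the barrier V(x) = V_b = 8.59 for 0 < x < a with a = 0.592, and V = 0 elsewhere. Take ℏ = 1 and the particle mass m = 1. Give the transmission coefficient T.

E < V_b: inside the barrier ψ ∝ e^{±κx} with κ = √(2m(V_b − E))/ℏ = 3.095.
κa = 1.832, sinh(κa) = 3.044.
The exact tunnelling result is T⁻¹ = 1 + V_b² sinh²(κa) / [4E(V_b − E)] = 10.39, so T = 0.0962.

T = 0.0962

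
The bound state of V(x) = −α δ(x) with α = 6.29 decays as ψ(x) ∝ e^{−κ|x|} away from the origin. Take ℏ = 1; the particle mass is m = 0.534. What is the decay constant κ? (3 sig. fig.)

Integrate −(ℏ²/2m)ψ'' − αδ(x)ψ = Eψ from −ε to +ε: the ψ'' term gives ψ'(0⁺) − ψ'(0⁻) and the δ term gives −(2mα/ℏ²)ψ(0).
With ψ ∝ e^{−κ|x|} this yields −2κ = −2mα/ℏ², so κ = mα/ℏ² = 3.359.

κ = 3.36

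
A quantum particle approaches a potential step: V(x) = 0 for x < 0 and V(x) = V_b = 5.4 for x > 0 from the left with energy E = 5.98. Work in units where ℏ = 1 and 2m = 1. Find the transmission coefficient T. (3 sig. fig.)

On each side the TISE gives plane waves with k = √(2m(E − V))/ℏ: k₁ = √(2·½·5.98) = 2.445, k₂ = √(2·½·0.58) = 0.7616.
Matching ψ and ψ′ at x = 0 gives r = (k₁ − k₂)/(k₁ + k₂), so R = r² = 0.2757 and T = 1 − R = 0.7243.

T = 0.724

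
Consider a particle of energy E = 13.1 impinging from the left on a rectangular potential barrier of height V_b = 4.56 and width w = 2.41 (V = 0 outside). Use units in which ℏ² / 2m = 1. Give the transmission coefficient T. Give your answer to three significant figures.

T = 0.978

E > V_b: inside the barrier k₂ = √(2m(E − V_b))/ℏ = 2.922, k₂w = 7.043.
Matching at both interfaces gives T⁻¹ = 1 + V_b² sin²(k₂w) / [4E(E − V_b)] = 1.022, hence T = 0.978.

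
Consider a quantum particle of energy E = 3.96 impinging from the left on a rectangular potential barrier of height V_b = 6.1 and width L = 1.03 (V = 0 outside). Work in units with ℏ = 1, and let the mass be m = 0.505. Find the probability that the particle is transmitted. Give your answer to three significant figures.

T = 0.163

E < V_b: inside the barrier ψ ∝ e^{±κx} with κ = √(2m(V_b − E))/ℏ = 1.470.
κL = 1.514, sinh(κL) = 2.163.
The exact tunnelling result is T⁻¹ = 1 + V_b² sinh²(κL) / [4E(V_b − E)] = 6.136, so T = 0.163.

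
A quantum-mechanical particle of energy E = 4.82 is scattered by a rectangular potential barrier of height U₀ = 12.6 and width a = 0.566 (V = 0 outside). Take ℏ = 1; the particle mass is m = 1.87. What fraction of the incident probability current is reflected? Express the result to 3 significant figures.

E < U₀: inside the barrier ψ ∝ e^{±κx} with κ = √(2m(U₀ − E))/ℏ = 5.394.
κa = 3.053, sinh(κa) = 10.57.
The exact tunnelling result is T⁻¹ = 1 + U₀² sinh²(κa) / [4E(U₀ − E)] = 119.2, so T = 0.00839.
R = 1 − T = 0.992.

R = 0.992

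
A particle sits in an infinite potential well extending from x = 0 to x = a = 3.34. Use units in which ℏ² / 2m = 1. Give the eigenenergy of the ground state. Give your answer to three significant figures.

The infinite-well eigenfunctions ψ_n = √(2/a) sin(nπx/a) vanish at both walls, giving E_n = n²π²ℏ²/(2ma²).
E_1 = 1² × π² / (2 × 0.5 × 3.34²) = 0.8847.

E = 0.885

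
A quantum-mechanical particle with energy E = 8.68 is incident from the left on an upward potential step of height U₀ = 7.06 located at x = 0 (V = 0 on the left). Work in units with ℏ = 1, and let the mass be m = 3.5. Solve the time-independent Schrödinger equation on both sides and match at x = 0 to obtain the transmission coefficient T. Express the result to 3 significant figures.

The wavenumbers are k₁ = √(2mE)/ℏ = 7.795 on the left and k₂ = √(2m(E − U₀))/ℏ = 3.367 on the right.
Matching ψ and ψ′ at x = 0 gives r = (k₁ − k₂)/(k₁ + k₂), so R = r² = 0.1573 and T = 1 − R = 0.8427.

T = 0.843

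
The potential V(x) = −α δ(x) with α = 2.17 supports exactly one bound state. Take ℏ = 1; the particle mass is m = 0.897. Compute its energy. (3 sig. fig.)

For x ≠ 0 the bound state is ψ ∝ e^{−κ|x|}; integrating the TISE across the delta gives the cusp condition 2κ = 2mα/ℏ², so κ = 1.946.
Then E = −ℏ²κ²/(2m) = −mα²/(2ℏ²) = -2.112.

E = -2.11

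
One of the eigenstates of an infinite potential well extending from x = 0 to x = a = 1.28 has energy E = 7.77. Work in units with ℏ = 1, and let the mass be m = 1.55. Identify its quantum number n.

From E_n = n²π²ℏ²/(2ma²) invert to n = √(2ma²E)/(πℏ).
n = (1.28/π) × √(2 × 1.55 × 7.77) = 2.000 → n = 2.

n = 2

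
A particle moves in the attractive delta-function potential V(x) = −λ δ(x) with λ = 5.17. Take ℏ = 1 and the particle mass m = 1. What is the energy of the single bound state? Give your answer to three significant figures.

E = -13.4

For x ≠ 0 the bound state is ψ ∝ e^{−κ|x|}; integrating the TISE across the delta gives the cusp condition 2κ = 2mλ/ℏ², so κ = 5.170.
Then E = −ℏ²κ²/(2m) = −mλ²/(2ℏ²) = -13.36.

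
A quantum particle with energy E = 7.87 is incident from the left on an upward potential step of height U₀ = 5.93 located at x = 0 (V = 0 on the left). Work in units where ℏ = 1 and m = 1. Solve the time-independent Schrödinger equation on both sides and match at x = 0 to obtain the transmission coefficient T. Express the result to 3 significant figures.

On each side the TISE gives plane waves with k = √(2m(E − V))/ℏ: k₁ = √(2·1·7.87) = 3.967, k₂ = √(2·1·1.94) = 1.970.
Matching ψ and ψ′ at x = 0 gives r = (k₁ − k₂)/(k₁ + k₂), so R = r² = 0.1132 and T = 1 − R = 0.8868.

T = 0.887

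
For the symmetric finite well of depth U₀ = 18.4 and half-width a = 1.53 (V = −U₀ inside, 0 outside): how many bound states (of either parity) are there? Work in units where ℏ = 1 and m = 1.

Define the well-strength parameter z₀ = (a/ℏ)√(2mU₀) = 1.53 × √(2·1·18.4) = 9.281.
The even/odd transcendental equations gain one root per π/2 in z₀, giving N = 1 + ⌊2z₀/π⌋ = 1 + ⌊5.909⌋ = 6.

N = 6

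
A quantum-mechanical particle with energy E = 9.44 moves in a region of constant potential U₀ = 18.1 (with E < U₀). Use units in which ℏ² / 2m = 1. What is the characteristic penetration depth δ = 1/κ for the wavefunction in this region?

Since E < U₀ the TISE in this region is ψ'' = κ²ψ with κ = √(2m(U₀ − E))/ℏ.
κ = √(2 × 0.5 × 8.66) = 2.943. The penetration depth is δ = 1/κ = 0.340.

δ = 0.340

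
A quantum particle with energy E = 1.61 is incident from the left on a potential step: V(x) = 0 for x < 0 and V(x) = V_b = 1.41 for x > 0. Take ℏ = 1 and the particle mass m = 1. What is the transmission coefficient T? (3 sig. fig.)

The wavenumbers are k₁ = √(2mE)/ℏ = 1.794 on the left and k₂ = √(2m(E − V_b))/ℏ = 0.6325 on the right.
Matching ψ and ψ′ at x = 0 gives r = (k₁ − k₂)/(k₁ + k₂), so R = r² = 0.2292 and T = 1 − R = 0.7708.

T = 0.771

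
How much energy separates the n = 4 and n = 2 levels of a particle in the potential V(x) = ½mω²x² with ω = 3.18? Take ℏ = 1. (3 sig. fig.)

ΔE = 6.36

E_n = ℏω(n + ½), so ΔE = (4 − 2) ℏω = 2 × 3.18 = 6.360.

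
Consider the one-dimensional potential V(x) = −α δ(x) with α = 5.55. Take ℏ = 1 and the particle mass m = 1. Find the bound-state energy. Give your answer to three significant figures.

E = -15.4

For x ≠ 0 the bound state is ψ ∝ e^{−κ|x|}; integrating the TISE across the delta gives the cusp condition 2κ = 2mα/ℏ², so κ = 5.550.
Then E = −ℏ²κ²/(2m) = −mα²/(2ℏ²) = -15.40.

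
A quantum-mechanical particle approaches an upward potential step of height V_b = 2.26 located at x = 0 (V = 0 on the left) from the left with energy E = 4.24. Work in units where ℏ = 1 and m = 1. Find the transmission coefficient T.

T = 0.965

On each side the TISE gives plane waves with k = √(2m(E − V))/ℏ: k₁ = √(2·1·4.24) = 2.912, k₂ = √(2·1·1.98) = 1.990.
Matching ψ and ψ′ at x = 0 gives r = (k₁ − k₂)/(k₁ + k₂), so R = r² = 0.03538 and T = 1 − R = 0.9646.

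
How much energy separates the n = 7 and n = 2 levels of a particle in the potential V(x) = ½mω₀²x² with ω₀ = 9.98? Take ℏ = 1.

ΔE = 49.9

E_n = ℏω₀(n + ½), so ΔE = (7 − 2) ℏω₀ = 5 × 9.98 = 49.90.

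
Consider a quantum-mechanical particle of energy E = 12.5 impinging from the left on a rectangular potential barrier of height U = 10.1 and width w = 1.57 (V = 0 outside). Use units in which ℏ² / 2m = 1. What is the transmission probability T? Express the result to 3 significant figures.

T = 0.735

E > U: inside the barrier k₂ = √(2m(E − U))/ℏ = 1.549, k₂w = 2.432.
T = [1 + U² sin²(k₂w) / (4E(E − U))]⁻¹ = 1/1.361 = 0.735.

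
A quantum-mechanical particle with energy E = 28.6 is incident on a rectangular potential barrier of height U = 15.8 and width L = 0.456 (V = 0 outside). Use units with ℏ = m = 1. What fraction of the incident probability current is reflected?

R = 0.0856

Above the barrier the interior wavenumber is k₂ = √(2m(E − U))/ℏ = 5.060, giving phase k₂L = 2.307.
Matching at both interfaces gives T⁻¹ = 1 + U² sin²(k₂L) / [4E(E − U)] = 1.094, hence T = 0.914.
R = 1 − T = 0.0856.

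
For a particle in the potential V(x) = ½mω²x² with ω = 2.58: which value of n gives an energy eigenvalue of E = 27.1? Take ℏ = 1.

n = 10

Invert E_n = (n + ½)ℏω: n = E/ℏω − ½ = 10.004, so n = 10.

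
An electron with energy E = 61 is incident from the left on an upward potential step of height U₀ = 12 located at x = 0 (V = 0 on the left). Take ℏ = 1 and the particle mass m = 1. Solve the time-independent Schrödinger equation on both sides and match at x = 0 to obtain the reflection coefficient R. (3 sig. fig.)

R = 0.00299

The wavenumbers are k₁ = √(2mE)/ℏ = 11.05 on the left and k₂ = √(2m(E − U₀))/ℏ = 9.899 on the right.
Continuity of ψ and ψ′ at the step yields the reflection amplitude r = (k₁ − k₂)/(k₁ + k₂) = 0.05471; thus R = |r|² = 0.002993, T = 0.9970.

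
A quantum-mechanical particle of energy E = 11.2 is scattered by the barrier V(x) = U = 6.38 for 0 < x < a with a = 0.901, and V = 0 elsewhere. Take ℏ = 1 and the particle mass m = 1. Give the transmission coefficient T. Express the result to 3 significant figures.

T = 0.979

Above the barrier the interior wavenumber is k₂ = √(2m(E − U))/ℏ = 3.105, giving phase k₂a = 2.797.
Matching at both interfaces gives T⁻¹ = 1 + U² sin²(k₂a) / [4E(E − U)] = 1.021, hence T = 0.979.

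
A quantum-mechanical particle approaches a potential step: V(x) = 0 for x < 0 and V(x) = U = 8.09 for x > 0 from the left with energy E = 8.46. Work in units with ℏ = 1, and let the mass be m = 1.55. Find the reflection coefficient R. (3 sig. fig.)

R = 0.428

The wavenumbers are k₁ = √(2mE)/ℏ = 5.121 on the left and k₂ = √(2m(E − U))/ℏ = 1.071 on the right.
Matching ψ and ψ′ at x = 0 gives r = (k₁ − k₂)/(k₁ + k₂), so R = r² = 0.4278 and T = 1 − R = 0.5722.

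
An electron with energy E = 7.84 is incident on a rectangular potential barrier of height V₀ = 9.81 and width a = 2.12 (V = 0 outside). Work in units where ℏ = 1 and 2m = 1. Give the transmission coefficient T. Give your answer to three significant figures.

Since E < V₀ the interior solution is evanescent with decay constant κ = √(2m(V₀ − E))/ℏ = 1.404.
κa = 2.976, sinh(κa) = 9.775.
The exact tunnelling result is T⁻¹ = 1 + V₀² sinh²(κa) / [4E(V₀ − E)] = 149.8, so T = 0.00667.

T = 0.00667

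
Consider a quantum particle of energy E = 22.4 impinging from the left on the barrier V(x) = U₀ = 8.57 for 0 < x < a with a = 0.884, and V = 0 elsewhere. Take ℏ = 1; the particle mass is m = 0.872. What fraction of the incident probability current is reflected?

R = 0.0490

E > U₀: inside the barrier k₂ = √(2m(E − U₀))/ℏ = 4.911, k₂a = 4.341.
Matching at both interfaces gives T⁻¹ = 1 + U₀² sin²(k₂a) / [4E(E − U₀)] = 1.051, hence T = 0.951.
R = 1 − T = 0.0490.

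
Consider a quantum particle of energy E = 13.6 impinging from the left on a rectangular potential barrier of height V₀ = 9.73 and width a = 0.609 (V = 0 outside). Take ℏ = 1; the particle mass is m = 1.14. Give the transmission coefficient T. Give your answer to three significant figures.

Above the barrier the interior wavenumber is k₂ = √(2m(E − V₀))/ℏ = 2.970, giving phase k₂a = 1.809.
T = [1 + V₀² sin²(k₂a) / (4E(E − V₀))]⁻¹ = 1/1.425 = 0.702.

T = 0.702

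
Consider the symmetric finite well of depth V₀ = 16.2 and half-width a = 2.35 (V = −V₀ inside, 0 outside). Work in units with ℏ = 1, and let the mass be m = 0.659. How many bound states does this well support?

The dimensionless depth is z₀ = a√(2mV₀)/ℏ = 2.35 × √(21.35) = 10.86.
The even/odd transcendental equations gain one root per π/2 in z₀, giving N = 1 + ⌊2z₀/π⌋ = 1 + ⌊6.913⌋ = 7.

N = 7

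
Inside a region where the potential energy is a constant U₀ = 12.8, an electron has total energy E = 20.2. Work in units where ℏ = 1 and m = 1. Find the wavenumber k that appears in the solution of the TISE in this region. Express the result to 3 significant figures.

With E > U₀ the solution is oscillatory, ψ ∝ e^{±ikx} with k = √(2m(E − U₀))/ℏ.
k = √(2 × 1 × 7.4) = 3.847.

k = 3.85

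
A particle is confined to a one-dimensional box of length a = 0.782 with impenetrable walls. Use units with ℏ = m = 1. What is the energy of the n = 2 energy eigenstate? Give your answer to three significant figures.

Requiring ψ(0) = ψ(a) = 0 quantises k = nπ/a, hence E_n = ℏ²k²/2m = n²π²ℏ²/(2ma²).
E_2 = 2² × π² / (2 × 1 × 0.782²) = 32.28.

E = 32.3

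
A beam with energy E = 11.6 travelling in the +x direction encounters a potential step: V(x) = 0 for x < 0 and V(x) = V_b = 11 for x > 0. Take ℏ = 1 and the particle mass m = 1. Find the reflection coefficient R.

R = 0.396

On each side the TISE gives plane waves with k = √(2m(E − V))/ℏ: k₁ = √(2·1·11.6) = 4.817, k₂ = √(2·1·0.6) = 1.095.
Matching ψ and ψ′ at x = 0 gives r = (k₁ − k₂)/(k₁ + k₂), so R = r² = 0.3962 and T = 1 − R = 0.6038.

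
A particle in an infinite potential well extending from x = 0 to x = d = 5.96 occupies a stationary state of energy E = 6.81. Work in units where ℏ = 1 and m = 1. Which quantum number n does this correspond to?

n = 7

From E_n = n²π²ℏ²/(2md²) invert to n = √(2md²E)/(πℏ).
n = (5.96/π) × √(2 × 1 × 6.81) = 7.001 → n = 7.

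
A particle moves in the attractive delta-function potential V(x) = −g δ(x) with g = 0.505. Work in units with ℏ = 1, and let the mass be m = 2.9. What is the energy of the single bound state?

The bound state is ψ(x) = √κ e^{−κ|x|}. The derivative jump ψ'(0⁺) − ψ'(0⁻) = −(2mg/ℏ²)ψ(0) fixes κ = mg/ℏ² = 1.465.
Then E = −ℏ²κ²/(2m) = −mg²/(2ℏ²) = -0.3698.

E = -0.370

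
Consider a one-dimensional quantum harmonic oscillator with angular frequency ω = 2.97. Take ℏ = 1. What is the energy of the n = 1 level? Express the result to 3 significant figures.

Using E_n = (n + ½)ℏω: E_1 = 1.5 × 2.97 = 4.455.

E = 4.46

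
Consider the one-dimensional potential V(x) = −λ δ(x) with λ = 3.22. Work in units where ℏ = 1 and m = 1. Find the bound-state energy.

The bound state is ψ(x) = √κ e^{−κ|x|}. The derivative jump ψ'(0⁺) − ψ'(0⁻) = −(2mλ/ℏ²)ψ(0) fixes κ = mλ/ℏ² = 3.220.
Then E = −ℏ²κ²/(2m) = −mλ²/(2ℏ²) = -5.184.

E = -5.18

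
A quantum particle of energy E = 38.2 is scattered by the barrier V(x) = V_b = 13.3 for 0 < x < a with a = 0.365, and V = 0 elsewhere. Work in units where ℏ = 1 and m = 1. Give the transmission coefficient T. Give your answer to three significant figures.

E > V_b: inside the barrier k₂ = √(2m(E − V_b))/ℏ = 7.057, k₂a = 2.576.
T = [1 + V_b² sin²(k₂a) / (4E(E − V_b))]⁻¹ = 1/1.013 = 0.987.

T = 0.987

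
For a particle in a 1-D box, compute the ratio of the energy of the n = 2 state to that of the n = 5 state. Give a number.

E_n = n²π²ℏ²/(2mL²) so the ratio is n₂²/n₁² = 4/25 = 0.16.

0.16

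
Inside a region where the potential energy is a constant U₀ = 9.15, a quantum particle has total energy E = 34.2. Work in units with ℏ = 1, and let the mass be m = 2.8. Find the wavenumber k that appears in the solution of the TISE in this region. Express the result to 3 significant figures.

With E > U₀ the solution is oscillatory, ψ ∝ e^{±ikx} with k = √(2m(E − U₀))/ℏ.
k = √(2 × 2.8 × 25.05) = 11.84.

k = 11.8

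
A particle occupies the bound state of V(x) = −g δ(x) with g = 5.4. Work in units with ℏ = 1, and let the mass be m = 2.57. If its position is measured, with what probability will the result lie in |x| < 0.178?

P = 0.993

The normalised bound state is ψ = √κ e^{−κ|x|} with κ = mg/ℏ² = 13.88.
P(|x| < d) = ∫_{−d}^{d} κ e^{−2κ|x|} dx = 1 − e^{−2κd} = 1 − e^{−4.941} = 0.9928.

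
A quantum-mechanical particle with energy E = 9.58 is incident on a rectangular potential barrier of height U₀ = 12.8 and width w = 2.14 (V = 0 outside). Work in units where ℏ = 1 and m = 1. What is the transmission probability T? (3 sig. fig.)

T = 0.0000578

E < U₀: inside the barrier ψ ∝ e^{±κx} with κ = √(2m(U₀ − E))/ℏ = 2.538.
κw = 5.431, sinh(κw) = 114.2.
Matching ψ, ψ′ at both faces gives T = [1 + U₀² sinh²(κw) / (4E(U₀ − E))]⁻¹ = 1/17300 = 0.0000578.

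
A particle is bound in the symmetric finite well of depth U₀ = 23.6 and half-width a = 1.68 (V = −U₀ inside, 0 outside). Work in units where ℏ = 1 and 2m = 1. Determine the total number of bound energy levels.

N = 6

The dimensionless depth is z₀ = a√(2mU₀)/ℏ = 1.68 × √(23.60) = 8.161.
A new bound state (alternating even/odd) appears each time z₀ passes a multiple of π/2, so N = ⌊2z₀/π⌋ + 1 = ⌊5.196⌋ + 1 = 6.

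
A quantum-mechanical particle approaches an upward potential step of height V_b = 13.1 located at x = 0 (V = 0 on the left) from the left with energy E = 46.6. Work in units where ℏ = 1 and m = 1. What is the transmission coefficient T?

On each side the TISE gives plane waves with k = √(2m(E − V))/ℏ: k₁ = √(2·1·46.6) = 9.654, k₂ = √(2·1·33.5) = 8.185.
Matching ψ and ψ′ at x = 0 gives r = (k₁ − k₂)/(k₁ + k₂), so R = r² = 0.006778 and T = 1 − R = 0.9932.

T = 0.993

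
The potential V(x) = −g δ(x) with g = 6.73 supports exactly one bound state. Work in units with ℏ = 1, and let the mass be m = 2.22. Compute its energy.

E = -50.3

For x ≠ 0 the bound state is ψ ∝ e^{−κ|x|}; integrating the TISE across the delta gives the cusp condition 2κ = 2mg/ℏ², so κ = 14.94.
Then E = −ℏ²κ²/(2m) = −mg²/(2ℏ²) = -50.28.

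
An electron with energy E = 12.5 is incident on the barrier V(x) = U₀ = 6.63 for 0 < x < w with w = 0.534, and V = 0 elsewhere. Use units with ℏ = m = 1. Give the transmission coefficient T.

Above the barrier the interior wavenumber is k₂ = √(2m(E − U₀))/ℏ = 3.426, giving phase k₂w = 1.830.
T = [1 + U₀² sin²(k₂w) / (4E(E − U₀))]⁻¹ = 1/1.140 = 0.877.

T = 0.877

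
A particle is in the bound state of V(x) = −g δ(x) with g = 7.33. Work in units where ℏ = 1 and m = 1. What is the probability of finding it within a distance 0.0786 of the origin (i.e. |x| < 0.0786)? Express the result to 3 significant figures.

The normalised bound state is ψ = √κ e^{−κ|x|} with κ = mg/ℏ² = 7.330.
P(|x| < d) = ∫_{−d}^{d} κ e^{−2κ|x|} dx = 1 − e^{−2κd} = 1 − e^{−1.152} = 0.6841.

P = 0.684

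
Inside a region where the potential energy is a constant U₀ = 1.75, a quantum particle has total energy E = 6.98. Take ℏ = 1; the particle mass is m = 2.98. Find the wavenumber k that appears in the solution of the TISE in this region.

With E > U₀ the solution is oscillatory, ψ ∝ e^{±ikx} with k = √(2m(E − U₀))/ℏ.
k = √(2 × 2.98 × 5.23) = 5.583.

k = 5.58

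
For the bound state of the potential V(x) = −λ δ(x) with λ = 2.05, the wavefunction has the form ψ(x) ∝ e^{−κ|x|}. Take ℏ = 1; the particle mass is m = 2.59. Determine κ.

κ = 5.31

Integrating the TISE across x = 0 gives the cusp condition ψ'(0⁺) − ψ'(0⁻) = −(2mλ/ℏ²)ψ(0).
With ψ ∝ e^{−κ|x|} this yields −2κ = −2mλ/ℏ², so κ = mλ/ℏ² = 5.310.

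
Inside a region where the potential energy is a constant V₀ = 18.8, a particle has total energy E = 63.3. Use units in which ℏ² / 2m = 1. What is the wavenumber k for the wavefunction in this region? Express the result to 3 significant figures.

With E > V₀ the solution is oscillatory, ψ ∝ e^{±ikx} with k = √(2m(E − V₀))/ℏ.
k = √(2 × 0.5 × 44.5) = 6.671.

k = 6.67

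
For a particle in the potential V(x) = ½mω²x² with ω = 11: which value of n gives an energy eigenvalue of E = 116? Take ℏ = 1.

Invert E_n = (n + ½)ℏω: n = E/ℏω − ½ = 10.045, so n = 10.

n = 10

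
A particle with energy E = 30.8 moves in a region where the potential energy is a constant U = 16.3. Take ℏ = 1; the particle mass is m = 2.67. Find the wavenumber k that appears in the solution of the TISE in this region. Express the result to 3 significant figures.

k = 8.80

With E > U the solution is oscillatory, ψ ∝ e^{±ikx} with k = √(2m(E − U))/ℏ.
k = √(2 × 2.67 × 14.5) = 8.799.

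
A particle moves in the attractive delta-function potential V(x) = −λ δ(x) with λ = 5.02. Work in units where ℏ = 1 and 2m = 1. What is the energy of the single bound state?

E = -6.30

The bound state is ψ(x) = √κ e^{−κ|x|}. The derivative jump ψ'(0⁺) − ψ'(0⁻) = −(2mλ/ℏ²)ψ(0) fixes κ = mλ/ℏ² = 2.510.
Then E = −ℏ²κ²/(2m) = −mλ²/(2ℏ²) = -6.300.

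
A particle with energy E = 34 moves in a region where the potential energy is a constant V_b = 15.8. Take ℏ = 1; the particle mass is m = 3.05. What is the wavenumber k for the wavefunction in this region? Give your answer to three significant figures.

With E > V_b the solution is oscillatory, ψ ∝ e^{±ikx} with k = √(2m(E − V_b))/ℏ.
k = √(2 × 3.05 × 18.2) = 10.54.

k = 10.5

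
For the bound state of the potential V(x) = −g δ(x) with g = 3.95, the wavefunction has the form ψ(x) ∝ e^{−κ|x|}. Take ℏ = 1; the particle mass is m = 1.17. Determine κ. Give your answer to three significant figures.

Integrating the TISE across x = 0 gives the cusp condition ψ'(0⁺) − ψ'(0⁻) = −(2mg/ℏ²)ψ(0).
With ψ ∝ e^{−κ|x|} this yields −2κ = −2mg/ℏ², so κ = mg/ℏ² = 4.622.

κ = 4.62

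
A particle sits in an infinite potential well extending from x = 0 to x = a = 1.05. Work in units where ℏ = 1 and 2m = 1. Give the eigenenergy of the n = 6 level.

Requiring ψ(0) = ψ(a) = 0 quantises k = nπ/a, hence E_n = ℏ²k²/2m = n²π²ℏ²/(2ma²).
E_6 = 6² × π² / (2 × 0.5 × 1.05²) = 322.3.

E = 322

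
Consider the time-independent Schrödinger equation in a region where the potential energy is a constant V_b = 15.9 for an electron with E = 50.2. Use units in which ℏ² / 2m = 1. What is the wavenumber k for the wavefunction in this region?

With E > V_b the solution is oscillatory, ψ ∝ e^{±ikx} with k = √(2m(E − V_b))/ℏ.
k = √(2 × 0.5 × 34.3) = 5.857.

k = 5.86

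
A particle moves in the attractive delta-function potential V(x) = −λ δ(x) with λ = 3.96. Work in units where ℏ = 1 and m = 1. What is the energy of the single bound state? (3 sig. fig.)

E = -7.84

The bound state is ψ(x) = √κ e^{−κ|x|}. The derivative jump ψ'(0⁺) − ψ'(0⁻) = −(2mλ/ℏ²)ψ(0) fixes κ = mλ/ℏ² = 3.960.
Then E = −ℏ²κ²/(2m) = −mλ²/(2ℏ²) = -7.841.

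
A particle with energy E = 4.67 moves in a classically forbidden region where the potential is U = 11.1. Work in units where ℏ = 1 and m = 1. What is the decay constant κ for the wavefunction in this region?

κ = 3.59

Since E < U the TISE in this region is ψ'' = κ²ψ with κ = √(2m(U − E))/ℏ.
κ = √(2 × 1 × 6.43) = 3.586.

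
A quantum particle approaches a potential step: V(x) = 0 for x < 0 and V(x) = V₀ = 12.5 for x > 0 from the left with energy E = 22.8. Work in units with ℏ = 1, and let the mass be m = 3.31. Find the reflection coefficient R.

R = 0.0384

The wavenumbers are k₁ = √(2mE)/ℏ = 12.29 on the left and k₂ = √(2m(E − V₀))/ℏ = 8.257 on the right.
Matching ψ and ψ′ at x = 0 gives r = (k₁ − k₂)/(k₁ + k₂), so R = r² = 0.03845 and T = 1 − R = 0.9616.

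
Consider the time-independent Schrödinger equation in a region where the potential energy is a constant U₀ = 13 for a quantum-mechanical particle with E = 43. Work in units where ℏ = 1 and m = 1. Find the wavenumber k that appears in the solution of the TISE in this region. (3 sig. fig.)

k = 7.75

With E > U₀ the solution is oscillatory, ψ ∝ e^{±ikx} with k = √(2m(E − U₀))/ℏ.
k = √(2 × 1 × 30) = 7.746.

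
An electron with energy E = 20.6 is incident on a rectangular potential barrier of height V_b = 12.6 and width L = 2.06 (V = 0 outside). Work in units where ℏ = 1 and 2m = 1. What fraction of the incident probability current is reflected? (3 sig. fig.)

E > V_b: inside the barrier k₂ = √(2m(E − V_b))/ℏ = 2.828, k₂L = 5.827.
T = [1 + V_b² sin²(k₂L) / (4E(E − V_b))]⁻¹ = 1/1.047 = 0.955.
R = 1 − T = 0.0447.

R = 0.0447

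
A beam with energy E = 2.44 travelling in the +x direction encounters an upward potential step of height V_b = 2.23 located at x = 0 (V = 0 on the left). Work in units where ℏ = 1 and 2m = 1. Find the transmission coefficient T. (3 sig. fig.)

The wavenumbers are k₁ = √(2mE)/ℏ = 1.562 on the left and k₂ = √(2m(E − V_b))/ℏ = 0.4583 on the right.
Matching ψ and ψ′ at x = 0 gives r = (k₁ − k₂)/(k₁ + k₂), so R = r² = 0.2985 and T = 1 − R = 0.7015.

T = 0.702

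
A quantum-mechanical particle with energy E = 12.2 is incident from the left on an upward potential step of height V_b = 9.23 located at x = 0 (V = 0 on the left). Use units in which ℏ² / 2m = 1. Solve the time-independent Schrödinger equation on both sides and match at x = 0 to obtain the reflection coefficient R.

On each side the TISE gives plane waves with k = √(2m(E − V))/ℏ: k₁ = √(2·½·12.2) = 3.493, k₂ = √(2·½·2.97) = 1.723.
Continuity of ψ and ψ′ at the step yields the reflection amplitude r = (k₁ − k₂)/(k₁ + k₂) = 0.3392; thus R = |r|² = 0.1151, T = 0.8849.

R = 0.115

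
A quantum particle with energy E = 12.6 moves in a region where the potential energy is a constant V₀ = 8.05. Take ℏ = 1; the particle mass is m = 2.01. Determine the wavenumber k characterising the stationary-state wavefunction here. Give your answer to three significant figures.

k = 4.28

With E > V₀ the solution is oscillatory, ψ ∝ e^{±ikx} with k = √(2m(E − V₀))/ℏ.
k = √(2 × 2.01 × 4.55) = 4.277.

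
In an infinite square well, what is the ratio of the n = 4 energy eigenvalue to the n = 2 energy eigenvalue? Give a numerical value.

4

Since E_n ∝ n², the ratio is (4/2)² = 4.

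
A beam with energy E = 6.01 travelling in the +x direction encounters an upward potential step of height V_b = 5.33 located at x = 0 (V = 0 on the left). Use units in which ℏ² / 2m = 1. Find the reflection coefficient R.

The wavenumbers are k₁ = √(2mE)/ℏ = 2.452 on the left and k₂ = √(2m(E − V_b))/ℏ = 0.8246 on the right.
Matching ψ and ψ′ at x = 0 gives r = (k₁ − k₂)/(k₁ + k₂), so R = r² = 0.2466 and T = 1 − R = 0.7534.

R = 0.247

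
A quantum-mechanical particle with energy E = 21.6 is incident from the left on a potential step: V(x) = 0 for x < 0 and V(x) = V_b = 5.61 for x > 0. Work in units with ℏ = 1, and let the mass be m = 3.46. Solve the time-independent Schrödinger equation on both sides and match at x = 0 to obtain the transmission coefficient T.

T = 0.994

On each side the TISE gives plane waves with k = √(2m(E − V))/ℏ: k₁ = √(2·3.46·21.6) = 12.23, k₂ = √(2·3.46·15.99) = 10.52.
Continuity of ψ and ψ′ at the step yields the reflection amplitude r = (k₁ − k₂)/(k₁ + k₂) = 0.07504; thus R = |r|² = 0.005631, T = 0.9944.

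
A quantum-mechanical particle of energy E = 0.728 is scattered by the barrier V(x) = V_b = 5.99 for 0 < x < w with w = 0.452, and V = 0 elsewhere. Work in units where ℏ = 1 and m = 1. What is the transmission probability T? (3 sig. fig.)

Since E < V_b the interior solution is evanescent with decay constant κ = √(2m(V_b − E))/ℏ = 3.244.
κw = 1.466, sinh(κw) = 2.051.
The exact tunnelling result is T⁻¹ = 1 + V_b² sinh²(κw) / [4E(V_b − E)] = 10.85, so T = 0.0921.

T = 0.0921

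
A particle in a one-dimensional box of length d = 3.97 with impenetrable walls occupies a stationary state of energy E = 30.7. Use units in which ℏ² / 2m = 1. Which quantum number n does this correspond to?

n = 7

For an infinite well E_n = n²π²ℏ²/(2md²), so n = (d/πℏ)√(2mE).
n = (3.97/π) × √(2 × 0.5 × 30.7) = 7.002 → n = 7.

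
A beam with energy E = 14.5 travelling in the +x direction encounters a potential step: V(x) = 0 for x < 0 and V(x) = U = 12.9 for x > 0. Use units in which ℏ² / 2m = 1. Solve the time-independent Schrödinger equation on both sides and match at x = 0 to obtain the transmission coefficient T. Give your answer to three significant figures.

The wavenumbers are k₁ = √(2mE)/ℏ = 3.808 on the left and k₂ = √(2m(E − U))/ℏ = 1.265 on the right.
Matching ψ and ψ′ at x = 0 gives r = (k₁ − k₂)/(k₁ + k₂), so R = r² = 0.2513 and T = 1 − R = 0.7487.

T = 0.749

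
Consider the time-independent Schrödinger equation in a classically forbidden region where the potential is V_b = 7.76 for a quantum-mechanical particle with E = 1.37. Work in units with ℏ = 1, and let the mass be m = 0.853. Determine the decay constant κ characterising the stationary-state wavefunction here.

Since E < V_b the TISE in this region is ψ'' = κ²ψ with κ = √(2m(V_b − E))/ℏ.
κ = √(2 × 0.853 × 6.39) = 3.302.

κ = 3.30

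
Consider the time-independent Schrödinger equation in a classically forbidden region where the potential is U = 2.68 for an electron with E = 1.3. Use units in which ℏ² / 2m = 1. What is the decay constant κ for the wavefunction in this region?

κ = 1.17

Since E < U the TISE in this region is ψ'' = κ²ψ with κ = √(2m(U − E))/ℏ.
κ = √(2 × 0.5 × 1.38) = 1.175.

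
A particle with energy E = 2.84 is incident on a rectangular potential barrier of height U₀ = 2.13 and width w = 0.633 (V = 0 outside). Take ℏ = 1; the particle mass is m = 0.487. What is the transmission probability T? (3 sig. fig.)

E > U₀: inside the barrier k₂ = √(2m(E − U₀))/ℏ = 0.8316, k₂w = 0.5264.
T = [1 + U₀² sin²(k₂w) / (4E(E − U₀))]⁻¹ = 1/1.142 = 0.876.

T = 0.876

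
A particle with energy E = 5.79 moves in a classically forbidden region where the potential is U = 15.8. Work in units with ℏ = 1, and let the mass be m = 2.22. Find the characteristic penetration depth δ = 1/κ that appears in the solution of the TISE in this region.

Since E < U the TISE in this region is ψ'' = κ²ψ with κ = √(2m(U − E))/ℏ.
κ = √(2 × 2.22 × 10.01) = 6.667. The penetration depth is δ = 1/κ = 0.150.

δ = 0.150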